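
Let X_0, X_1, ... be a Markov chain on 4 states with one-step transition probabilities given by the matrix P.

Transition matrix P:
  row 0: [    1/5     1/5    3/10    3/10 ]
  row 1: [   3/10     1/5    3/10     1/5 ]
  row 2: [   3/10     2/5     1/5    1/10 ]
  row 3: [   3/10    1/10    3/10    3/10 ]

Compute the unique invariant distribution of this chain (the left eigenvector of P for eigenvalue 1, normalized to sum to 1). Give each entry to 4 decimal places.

Balance equations π_j = Σ_i π_i·P[i][j]:
  π_0 = 1/5·π_0 + 3/10·π_1 + 3/10·π_2 + 3/10·π_3
  π_1 = 1/5·π_0 + 1/5·π_1 + 2/5·π_2 + 1/10·π_3
  π_2 = 3/10·π_0 + 3/10·π_1 + 1/5·π_2 + 3/10·π_3
  normalize: π_0 + π_1 + π_2 + π_3 = 1
Solving the linear system gives exactly π = [3/11, 23/99, 3/11, 2/9].

π = [0.2727, 0.2323, 0.2727, 0.2222]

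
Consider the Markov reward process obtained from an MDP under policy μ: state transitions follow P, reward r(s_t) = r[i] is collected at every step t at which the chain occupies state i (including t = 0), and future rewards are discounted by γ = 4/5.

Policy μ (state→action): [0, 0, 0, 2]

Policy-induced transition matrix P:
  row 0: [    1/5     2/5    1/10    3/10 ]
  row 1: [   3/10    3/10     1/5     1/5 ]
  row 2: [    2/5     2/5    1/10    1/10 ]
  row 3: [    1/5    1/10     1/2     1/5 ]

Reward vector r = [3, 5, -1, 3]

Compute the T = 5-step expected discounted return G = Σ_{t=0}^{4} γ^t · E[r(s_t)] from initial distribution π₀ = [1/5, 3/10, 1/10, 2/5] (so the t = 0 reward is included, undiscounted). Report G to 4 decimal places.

G = 9.4101

t=0: π = [0.2000, 0.3000, 0.1000, 0.4000], E[r] = 3.2000, γ^t·E[r] = 3.200000, running G = 3.200000
t=1: π = [0.2500, 0.2500, 0.2900, 0.2100], E[r] = 2.3400, γ^t·E[r] = 1.872000, running G = 5.072000
t=2: π = [0.2830, 0.3120, 0.2090, 0.1960], E[r] = 2.7880, γ^t·E[r] = 1.784320, running G = 6.856320
t=3: π = [0.2730, 0.3100, 0.2096, 0.2074], E[r] = 2.7816, γ^t·E[r] = 1.424179, running G = 8.280499
t=4: π = [0.2729, 0.3068, 0.2140, 0.2063], E[r] = 2.7577, γ^t·E[r] = 1.129562, running G = 9.410061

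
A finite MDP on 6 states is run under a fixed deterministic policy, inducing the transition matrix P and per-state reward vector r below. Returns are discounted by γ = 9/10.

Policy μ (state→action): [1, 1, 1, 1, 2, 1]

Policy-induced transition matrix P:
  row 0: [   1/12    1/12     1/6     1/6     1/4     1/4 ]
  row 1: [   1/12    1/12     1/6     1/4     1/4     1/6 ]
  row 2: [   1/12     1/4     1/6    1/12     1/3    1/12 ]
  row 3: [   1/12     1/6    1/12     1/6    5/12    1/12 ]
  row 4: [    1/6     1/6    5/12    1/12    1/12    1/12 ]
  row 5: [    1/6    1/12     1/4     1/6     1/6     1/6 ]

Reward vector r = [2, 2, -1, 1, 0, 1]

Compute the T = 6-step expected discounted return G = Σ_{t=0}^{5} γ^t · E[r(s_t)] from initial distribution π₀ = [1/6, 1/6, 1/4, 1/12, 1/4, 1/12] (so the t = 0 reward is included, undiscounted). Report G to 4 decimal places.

G = 2.6944

t=0: π = [0.1667, 0.1667, 0.2500, 0.0833, 0.2500, 0.0833], E[r] = 0.5833, γ^t·E[r] = 0.583333, running G = 0.583333
t=1: π = [0.1111, 0.1528, 0.2292, 0.1389, 0.2361, 0.1319], E[r] = 0.5694, γ^t·E[r] = 0.512500, running G = 1.095833
t=2: π = [0.1140, 0.1528, 0.2251, 0.1406, 0.2419, 0.1256], E[r] = 0.5747, γ^t·E[r] = 0.465469, running G = 1.561302
t=3: π = [0.1140, 0.1527, 0.2259, 0.1405, 0.2414, 0.1255], E[r] = 0.5735, γ^t·E[r] = 0.418078, running G = 1.979380
t=4: π = [0.1139, 0.1528, 0.2258, 0.1405, 0.2415, 0.1255], E[r] = 0.5736, γ^t·E[r] = 0.376357, running G = 2.355738
t=5: π = [0.1139, 0.1528, 0.2258, 0.1405, 0.2415, 0.1255], E[r] = 0.5736, γ^t·E[r] = 0.338702, running G = 2.694440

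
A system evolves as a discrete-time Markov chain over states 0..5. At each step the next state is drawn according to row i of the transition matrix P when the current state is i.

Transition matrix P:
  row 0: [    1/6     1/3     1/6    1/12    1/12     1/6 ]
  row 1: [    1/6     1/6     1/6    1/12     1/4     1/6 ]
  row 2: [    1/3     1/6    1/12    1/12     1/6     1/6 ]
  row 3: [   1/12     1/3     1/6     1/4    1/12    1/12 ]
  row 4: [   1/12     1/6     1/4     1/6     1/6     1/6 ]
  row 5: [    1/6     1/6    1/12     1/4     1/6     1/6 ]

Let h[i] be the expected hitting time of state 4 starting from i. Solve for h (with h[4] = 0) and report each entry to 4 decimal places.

h = [6.7264, 5.7655, 6.3569, 6.7628, 0.0000, 6.3629]

First-step conditioning: h[4] = 0; for i ≠ 4, h[i] = 1 + Σ_k P[i][k]·h[k].
  h[0] = 1 + 1/6·h[0] + 1/3·h[1] + 1/6·h[2] + 1/12·h[3] + 1/6·h[5]
  h[1] = 1 + 1/6·h[0] + 1/6·h[1] + 1/6·h[2] + 1/12·h[3] + 1/6·h[5]
  h[2] = 1 + 1/3·h[0] + 1/6·h[1] + 1/12·h[2] + 1/12·h[3] + 1/6·h[5]
  h[3] = 1 + 1/12·h[0] + 1/3·h[1] + 1/6·h[2] + 1/4·h[3] + 1/12·h[5]
  h[5] = 1 + 1/6·h[0] + 1/6·h[1] + 1/12·h[2] + 1/4·h[3] + 1/6·h[5]
Solving the 5×5 linear system over states ≠ 4 gives exactly h = [22204/3301, 19032/3301, 20984/3301, 22324/3301, 0, 21004/3301] (h[4] = 0 is the target).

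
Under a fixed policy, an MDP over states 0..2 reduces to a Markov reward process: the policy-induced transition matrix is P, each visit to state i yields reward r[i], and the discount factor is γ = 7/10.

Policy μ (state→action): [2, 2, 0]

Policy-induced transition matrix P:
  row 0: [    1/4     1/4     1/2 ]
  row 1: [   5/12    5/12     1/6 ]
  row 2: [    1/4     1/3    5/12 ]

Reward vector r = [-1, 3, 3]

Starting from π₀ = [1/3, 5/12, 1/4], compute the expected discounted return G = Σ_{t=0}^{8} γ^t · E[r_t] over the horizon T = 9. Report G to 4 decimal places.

G = 5.5330

t=0: π = [0.3333, 0.4167, 0.2500], E[r] = 1.6667, γ^t·E[r] = 1.666667, running G = 1.666667
t=1: π = [0.3194, 0.3403, 0.3403], E[r] = 1.7222, γ^t·E[r] = 1.205556, running G = 2.872222
t=2: π = [0.3067, 0.3351, 0.3582], E[r] = 1.7731, γ^t·E[r] = 0.868843, running G = 3.741065
t=3: π = [0.3058, 0.3357, 0.3585], E[r] = 1.7766, γ^t·E[r] = 0.609381, running G = 4.350446
t=4: π = [0.3059, 0.3358, 0.3582], E[r] = 1.7762, γ^t·E[r] = 0.426466, running G = 4.776912
t=5: π = [0.3060, 0.3358, 0.3582], E[r] = 1.7761, γ^t·E[r] = 0.298512, running G = 5.075424
t=6: π = [0.3060, 0.3358, 0.3582], E[r] = 1.7761, γ^t·E[r] = 0.208959, running G = 5.284383
t=7: π = [0.3060, 0.3358, 0.3582], E[r] = 1.7761, γ^t·E[r] = 0.146271, running G = 5.430654
t=8: π = [0.3060, 0.3358, 0.3582], E[r] = 1.7761, γ^t·E[r] = 0.102390, running G = 5.533044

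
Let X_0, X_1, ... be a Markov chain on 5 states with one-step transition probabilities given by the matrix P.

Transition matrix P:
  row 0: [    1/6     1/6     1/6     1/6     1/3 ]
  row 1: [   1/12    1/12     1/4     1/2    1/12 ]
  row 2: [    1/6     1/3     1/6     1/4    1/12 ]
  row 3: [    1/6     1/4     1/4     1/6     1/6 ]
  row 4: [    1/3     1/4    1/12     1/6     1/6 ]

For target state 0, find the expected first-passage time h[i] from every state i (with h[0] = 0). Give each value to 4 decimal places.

h = [0.0000, 6.4033, 6.0247, 5.9095, 4.9053]

First-step conditioning: h[0] = 0; for i ≠ 0, h[i] = 1 + Σ_k P[i][k]·h[k].
  h[1] = 1 + 1/12·h[1] + 1/4·h[2] + 1/2·h[3] + 1/12·h[4]
  h[2] = 1 + 1/3·h[1] + 1/6·h[2] + 1/4·h[3] + 1/12·h[4]
  h[3] = 1 + 1/4·h[1] + 1/4·h[2] + 1/6·h[3] + 1/6·h[4]
  h[4] = 1 + 1/4·h[1] + 1/12·h[2] + 1/6·h[3] + 1/6·h[4]
Solving the 4×4 linear system over states ≠ 0 gives exactly h = [0, 1556/243, 488/81, 1436/243, 1192/243] (h[0] = 0 is the target).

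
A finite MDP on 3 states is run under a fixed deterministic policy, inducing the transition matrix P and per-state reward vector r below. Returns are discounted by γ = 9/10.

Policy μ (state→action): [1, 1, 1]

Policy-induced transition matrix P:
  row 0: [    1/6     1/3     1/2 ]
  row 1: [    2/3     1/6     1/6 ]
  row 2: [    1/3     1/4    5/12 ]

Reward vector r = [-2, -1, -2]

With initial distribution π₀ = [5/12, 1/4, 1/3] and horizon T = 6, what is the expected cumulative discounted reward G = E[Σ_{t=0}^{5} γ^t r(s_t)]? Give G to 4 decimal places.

t=0: π = [0.4167, 0.2500, 0.3333], E[r] = -1.7500, γ^t·E[r] = -1.750000, running G = -1.750000
t=1: π = [0.3472, 0.2639, 0.3889], E[r] = -1.7361, γ^t·E[r] = -1.562500, running G = -3.312500
t=2: π = [0.3634, 0.2569, 0.3796], E[r] = -1.7431, γ^t·E[r] = -1.411875, running G = -4.724375
t=3: π = [0.3584, 0.2589, 0.3827], E[r] = -1.7411, γ^t·E[r] = -1.269281, running G = -5.993656
t=4: π = [0.3599, 0.2583, 0.3818], E[r] = -1.7417, γ^t·E[r] = -1.142733, running G = -7.136389
t=5: π = [0.3595, 0.2585, 0.3821], E[r] = -1.7415, γ^t·E[r] = -1.028358, running G = -8.164747

G = -8.1647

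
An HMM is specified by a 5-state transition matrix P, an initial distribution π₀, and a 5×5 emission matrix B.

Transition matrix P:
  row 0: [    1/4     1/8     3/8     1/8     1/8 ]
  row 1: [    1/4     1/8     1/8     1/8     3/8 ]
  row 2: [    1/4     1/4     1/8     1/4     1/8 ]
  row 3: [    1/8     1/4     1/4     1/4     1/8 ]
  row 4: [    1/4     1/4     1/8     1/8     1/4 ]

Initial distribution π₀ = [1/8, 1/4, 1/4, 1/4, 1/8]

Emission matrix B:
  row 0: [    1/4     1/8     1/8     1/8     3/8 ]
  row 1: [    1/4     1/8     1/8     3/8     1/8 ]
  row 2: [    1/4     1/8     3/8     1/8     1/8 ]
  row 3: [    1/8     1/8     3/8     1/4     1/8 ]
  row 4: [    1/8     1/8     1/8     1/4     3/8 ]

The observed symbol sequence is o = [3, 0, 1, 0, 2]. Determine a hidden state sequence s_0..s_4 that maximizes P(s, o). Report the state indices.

path = [1, 0, 2, 0, 2]

t=0: δ = [1.562e-02, 9.375e-02, 3.125e-02, 6.250e-02, 3.125e-02]  (obs o_0=3)
t=1: δ = [5.859e-03, 3.906e-03, 3.906e-03, 1.953e-03, 4.395e-03]  ψ = [1, 3, 3, 3, 1]  (obs o_1=0)
t=2: δ = [1.831e-04, 1.373e-04, 2.747e-04, 1.221e-04, 1.831e-04]  ψ = [0, 4, 0, 2, 1]  (obs o_2=1)
t=3: δ = [1.717e-05, 1.717e-05, 1.717e-05, 8.583e-06, 6.437e-06]  ψ = [2, 2, 0, 2, 1]  (obs o_3=0)
t=4: δ = [5.364e-07, 5.364e-07, 2.414e-06, 1.609e-06, 8.047e-07]  ψ = [0, 2, 0, 2, 1]  (obs o_4=2)
backtrack: best end state = 2; path = [1, 0, 2, 0, 2]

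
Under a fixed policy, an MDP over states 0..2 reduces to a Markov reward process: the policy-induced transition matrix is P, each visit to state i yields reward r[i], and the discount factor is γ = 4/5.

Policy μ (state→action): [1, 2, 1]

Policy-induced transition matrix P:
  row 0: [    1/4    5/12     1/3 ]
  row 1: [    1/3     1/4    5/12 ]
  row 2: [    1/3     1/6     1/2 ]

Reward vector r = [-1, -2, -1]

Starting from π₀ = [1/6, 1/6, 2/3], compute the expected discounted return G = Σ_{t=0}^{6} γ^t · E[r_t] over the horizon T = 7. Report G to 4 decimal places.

t=0: π = [0.1667, 0.1667, 0.6667], E[r] = -1.1667, γ^t·E[r] = -1.166667, running G = -1.166667
t=1: π = [0.3194, 0.2222, 0.4583], E[r] = -1.2222, γ^t·E[r] = -0.977778, running G = -2.144444
t=2: π = [0.3067, 0.2650, 0.4282], E[r] = -1.2650, γ^t·E[r] = -0.809630, running G = -2.954074
t=3: π = [0.3078, 0.2654, 0.4268], E[r] = -1.2654, γ^t·E[r] = -0.647901, running G = -3.601975
t=4: π = [0.3077, 0.2657, 0.4266], E[r] = -1.2657, γ^t·E[r] = -0.518443, running G = -4.120418
t=5: π = [0.3077, 0.2657, 0.4266], E[r] = -1.2657, γ^t·E[r] = -0.414755, running G = -4.535173
t=6: π = [0.3077, 0.2657, 0.4266], E[r] = -1.2657, γ^t·E[r] = -0.331805, running G = -4.866978

G = -4.8670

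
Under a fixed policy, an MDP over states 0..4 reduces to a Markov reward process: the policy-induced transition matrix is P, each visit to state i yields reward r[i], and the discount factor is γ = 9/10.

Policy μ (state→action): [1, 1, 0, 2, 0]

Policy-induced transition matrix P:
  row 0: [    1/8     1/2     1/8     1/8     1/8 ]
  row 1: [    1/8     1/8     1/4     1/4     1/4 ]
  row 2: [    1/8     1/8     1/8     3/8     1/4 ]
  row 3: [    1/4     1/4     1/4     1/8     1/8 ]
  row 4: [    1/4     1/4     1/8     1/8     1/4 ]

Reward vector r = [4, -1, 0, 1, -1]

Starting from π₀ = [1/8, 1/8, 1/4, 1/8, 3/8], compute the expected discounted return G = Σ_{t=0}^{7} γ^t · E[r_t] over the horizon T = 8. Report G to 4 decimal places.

t=0: π = [0.1250, 0.1250, 0.2500, 0.1250, 0.3750], E[r] = 0.1250, γ^t·E[r] = 0.125000, running G = 0.125000
t=1: π = [0.1875, 0.2344, 0.1563, 0.2031, 0.2188], E[r] = 0.5000, γ^t·E[r] = 0.450000, running G = 0.575000
t=2: π = [0.1777, 0.2480, 0.1797, 0.1934, 0.2012], E[r] = 0.4551, γ^t·E[r] = 0.368613, running G = 0.943613
t=3: π = [0.1743, 0.2410, 0.1802, 0.2009, 0.2036], E[r] = 0.4536, γ^t·E[r] = 0.330684, running G = 1.274297
t=4: π = [0.1756, 0.2409, 0.1802, 0.2002, 0.2031], E[r] = 0.4584, γ^t·E[r] = 0.300759, running G = 1.575057
t=5: π = [0.1754, 0.2412, 0.1801, 0.2002, 0.2030], E[r] = 0.4575, γ^t·E[r] = 0.270165, running G = 1.845222
t=6: π = [0.1754, 0.2412, 0.1802, 0.2002, 0.2031], E[r] = 0.4576, γ^t·E[r] = 0.243168, running G = 2.088390
t=7: π = [0.1754, 0.2412, 0.1802, 0.2002, 0.2031], E[r] = 0.4576, γ^t·E[r] = 0.218860, running G = 2.307250

G = 2.3072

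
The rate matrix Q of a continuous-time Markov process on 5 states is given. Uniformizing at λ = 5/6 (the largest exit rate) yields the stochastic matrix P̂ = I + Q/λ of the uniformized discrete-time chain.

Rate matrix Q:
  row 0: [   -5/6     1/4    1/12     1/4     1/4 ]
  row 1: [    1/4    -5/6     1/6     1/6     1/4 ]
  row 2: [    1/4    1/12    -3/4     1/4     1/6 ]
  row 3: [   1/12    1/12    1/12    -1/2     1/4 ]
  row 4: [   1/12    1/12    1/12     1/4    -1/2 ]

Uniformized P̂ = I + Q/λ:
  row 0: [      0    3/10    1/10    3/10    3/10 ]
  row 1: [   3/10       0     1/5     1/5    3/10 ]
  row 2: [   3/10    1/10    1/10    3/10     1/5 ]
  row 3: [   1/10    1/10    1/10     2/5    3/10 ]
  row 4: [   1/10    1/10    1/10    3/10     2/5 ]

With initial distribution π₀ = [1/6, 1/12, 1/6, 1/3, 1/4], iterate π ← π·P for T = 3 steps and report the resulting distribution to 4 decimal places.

t=0: π = [0.1667, 0.0833, 0.1667, 0.3333, 0.2500]
t=1: π = [0.1333, 0.1250, 0.1083, 0.3250, 0.3083]
t=2: π = [0.1333, 0.1142, 0.1125, 0.3200, 0.3200]
t=3: π = [0.1320, 0.1153, 0.1114, 0.3206, 0.3208]

π = [0.1320, 0.1153, 0.1114, 0.3206, 0.3208]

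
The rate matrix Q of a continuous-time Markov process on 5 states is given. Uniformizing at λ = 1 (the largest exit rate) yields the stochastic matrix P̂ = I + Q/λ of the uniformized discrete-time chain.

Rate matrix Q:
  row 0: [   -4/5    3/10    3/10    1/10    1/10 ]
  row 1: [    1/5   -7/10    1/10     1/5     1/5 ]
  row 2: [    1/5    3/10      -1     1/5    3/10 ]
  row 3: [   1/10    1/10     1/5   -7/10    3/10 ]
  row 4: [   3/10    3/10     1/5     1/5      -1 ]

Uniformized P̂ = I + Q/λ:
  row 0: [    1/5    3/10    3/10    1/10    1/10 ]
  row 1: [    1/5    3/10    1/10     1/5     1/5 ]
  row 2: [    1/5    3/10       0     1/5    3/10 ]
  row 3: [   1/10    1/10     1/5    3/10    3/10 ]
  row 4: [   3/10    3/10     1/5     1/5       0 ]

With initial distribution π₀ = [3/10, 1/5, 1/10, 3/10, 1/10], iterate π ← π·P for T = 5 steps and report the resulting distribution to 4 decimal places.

t=0: π = [0.3000, 0.2000, 0.1000, 0.3000, 0.1000]
t=1: π = [0.1800, 0.2400, 0.1900, 0.2000, 0.1900]
t=2: π = [0.1990, 0.2600, 0.1560, 0.2020, 0.1830]
t=3: π = [0.1981, 0.2596, 0.1627, 0.2003, 0.1793]
t=4: π = [0.1979, 0.2599, 0.1613, 0.2002, 0.1806]
t=5: π = [0.1980, 0.2600, 0.1615, 0.2002, 0.1802]

π = [0.1980, 0.2600, 0.1615, 0.2002, 0.1802]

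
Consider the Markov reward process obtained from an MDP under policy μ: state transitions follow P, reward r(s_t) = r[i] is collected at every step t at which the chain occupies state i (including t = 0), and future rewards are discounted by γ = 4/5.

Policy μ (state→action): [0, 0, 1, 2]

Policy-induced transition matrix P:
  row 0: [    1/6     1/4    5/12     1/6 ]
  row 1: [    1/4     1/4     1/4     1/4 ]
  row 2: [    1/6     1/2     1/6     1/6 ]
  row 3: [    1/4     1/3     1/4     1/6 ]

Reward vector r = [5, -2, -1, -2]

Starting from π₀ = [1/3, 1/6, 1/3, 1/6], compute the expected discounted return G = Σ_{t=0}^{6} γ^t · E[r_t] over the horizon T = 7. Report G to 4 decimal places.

G = -0.1892

t=0: π = [0.3333, 0.1667, 0.3333, 0.1667], E[r] = 0.6667, γ^t·E[r] = 0.666667, running G = 0.666667
t=1: π = [0.1944, 0.3472, 0.2778, 0.1806], E[r] = -0.3611, γ^t·E[r] = -0.288889, running G = 0.377778
t=2: π = [0.2106, 0.3345, 0.2593, 0.1956], E[r] = -0.2662, γ^t·E[r] = -0.170370, running G = 0.207407
t=3: π = [0.2108, 0.3311, 0.2635, 0.1945], E[r] = -0.2606, γ^t·E[r] = -0.133432, running G = 0.073975
t=4: π = [0.2105, 0.3321, 0.2632, 0.1943], E[r] = -0.2635, γ^t·E[r] = -0.107937, running G = -0.033962
t=5: π = [0.2105, 0.3320, 0.2631, 0.1943], E[r] = -0.2632, γ^t·E[r] = -0.086229, running G = -0.120191
t=6: π = [0.2105, 0.3320, 0.2632, 0.1943], E[r] = -0.2632, γ^t·E[r] = -0.068984, running G = -0.189175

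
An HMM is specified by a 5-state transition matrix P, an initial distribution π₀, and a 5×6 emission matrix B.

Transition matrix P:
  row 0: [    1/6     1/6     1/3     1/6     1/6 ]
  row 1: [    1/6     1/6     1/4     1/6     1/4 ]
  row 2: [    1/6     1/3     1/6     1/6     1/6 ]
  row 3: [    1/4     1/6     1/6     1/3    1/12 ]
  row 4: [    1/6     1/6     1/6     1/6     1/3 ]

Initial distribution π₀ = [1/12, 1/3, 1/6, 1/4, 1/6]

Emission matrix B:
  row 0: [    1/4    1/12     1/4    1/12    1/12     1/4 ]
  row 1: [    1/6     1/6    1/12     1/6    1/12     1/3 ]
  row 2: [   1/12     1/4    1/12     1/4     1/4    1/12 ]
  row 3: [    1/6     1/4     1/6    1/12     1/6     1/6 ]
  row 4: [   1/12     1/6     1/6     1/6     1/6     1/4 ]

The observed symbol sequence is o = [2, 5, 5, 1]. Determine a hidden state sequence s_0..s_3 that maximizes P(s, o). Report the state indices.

path = [3, 3, 0, 2]

t=0: δ = [2.083e-02, 2.778e-02, 1.389e-02, 4.167e-02, 2.778e-02]  (obs o_0=2)
t=1: δ = [2.604e-03, 2.315e-03, 5.787e-04, 2.315e-03, 2.315e-03]  ψ = [3, 3, 0, 3, 4]  (obs o_1=5)
t=2: δ = [1.447e-04, 1.447e-04, 7.234e-05, 1.286e-04, 1.929e-04]  ψ = [3, 0, 0, 3, 4]  (obs o_2=5)
t=3: δ = [2.679e-06, 5.358e-06, 1.206e-05, 1.072e-05, 1.072e-05]  ψ = [3, 4, 0, 3, 4]  (obs o_3=1)
backtrack: best end state = 2; path = [3, 3, 0, 2]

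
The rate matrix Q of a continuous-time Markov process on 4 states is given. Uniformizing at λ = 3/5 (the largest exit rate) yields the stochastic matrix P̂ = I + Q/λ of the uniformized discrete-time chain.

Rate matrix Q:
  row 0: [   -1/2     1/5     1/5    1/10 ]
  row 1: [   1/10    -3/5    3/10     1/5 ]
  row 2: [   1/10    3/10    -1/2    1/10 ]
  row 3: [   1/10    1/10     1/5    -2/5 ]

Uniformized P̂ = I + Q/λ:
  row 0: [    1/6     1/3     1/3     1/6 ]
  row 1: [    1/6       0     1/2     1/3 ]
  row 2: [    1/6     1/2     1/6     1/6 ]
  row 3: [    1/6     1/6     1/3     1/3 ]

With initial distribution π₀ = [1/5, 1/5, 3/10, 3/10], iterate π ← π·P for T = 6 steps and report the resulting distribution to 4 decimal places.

π = [0.1667, 0.2588, 0.3228, 0.2518]

t=0: π = [0.2000, 0.2000, 0.3000, 0.3000]
t=1: π = [0.1667, 0.2667, 0.3167, 0.2500]
t=2: π = [0.1667, 0.2556, 0.3250, 0.2528]
t=3: π = [0.1667, 0.2602, 0.3218, 0.2514]
t=4: π = [0.1667, 0.2583, 0.3231, 0.2519]
t=5: π = [0.1667, 0.2591, 0.3225, 0.2517]
t=6: π = [0.1667, 0.2588, 0.3228, 0.2518]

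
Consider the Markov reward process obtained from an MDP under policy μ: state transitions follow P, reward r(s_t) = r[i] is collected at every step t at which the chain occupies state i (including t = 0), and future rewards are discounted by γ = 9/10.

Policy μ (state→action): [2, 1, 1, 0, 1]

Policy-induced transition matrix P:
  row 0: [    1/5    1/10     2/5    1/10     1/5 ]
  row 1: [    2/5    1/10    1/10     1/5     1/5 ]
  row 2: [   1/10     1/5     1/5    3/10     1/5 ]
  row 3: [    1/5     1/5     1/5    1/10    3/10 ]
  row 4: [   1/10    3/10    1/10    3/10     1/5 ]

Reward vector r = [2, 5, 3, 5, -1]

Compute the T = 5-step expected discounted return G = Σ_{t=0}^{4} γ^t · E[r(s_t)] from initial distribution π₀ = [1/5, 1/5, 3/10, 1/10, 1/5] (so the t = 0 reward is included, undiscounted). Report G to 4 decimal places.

t=0: π = [0.2000, 0.2000, 0.3000, 0.1000, 0.2000], E[r] = 2.6000, γ^t·E[r] = 2.600000, running G = 2.600000
t=1: π = [0.1900, 0.1800, 0.2000, 0.2200, 0.2100], E[r] = 2.7700, γ^t·E[r] = 2.493000, running G = 5.093000
t=2: π = [0.1950, 0.1840, 0.1990, 0.2000, 0.2220], E[r] = 2.6850, γ^t·E[r] = 2.174850, running G = 7.267850
t=3: π = [0.1947, 0.1843, 0.1984, 0.2026, 0.2200], E[r] = 2.6991, γ^t·E[r] = 1.967644, running G = 9.235494
t=4: π = [0.1950, 0.1841, 0.1985, 0.2021, 0.2203], E[r] = 2.6964, γ^t·E[r] = 1.769082, running G = 11.004576

G = 11.0046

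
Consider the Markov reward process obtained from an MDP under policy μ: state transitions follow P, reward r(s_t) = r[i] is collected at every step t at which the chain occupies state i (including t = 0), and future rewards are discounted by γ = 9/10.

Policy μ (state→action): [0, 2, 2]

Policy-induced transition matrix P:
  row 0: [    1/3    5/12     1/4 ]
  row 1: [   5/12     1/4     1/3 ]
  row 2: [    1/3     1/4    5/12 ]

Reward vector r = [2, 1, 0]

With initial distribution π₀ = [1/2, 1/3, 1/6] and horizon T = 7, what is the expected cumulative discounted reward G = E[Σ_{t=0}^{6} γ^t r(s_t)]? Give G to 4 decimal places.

G = 5.6976

t=0: π = [0.5000, 0.3333, 0.1667], E[r] = 1.3333, γ^t·E[r] = 1.333333, running G = 1.333333
t=1: π = [0.3611, 0.3333, 0.3056], E[r] = 1.0556, γ^t·E[r] = 0.950000, running G = 2.283333
t=2: π = [0.3611, 0.3102, 0.3287], E[r] = 1.0324, γ^t·E[r] = 0.836250, running G = 3.119583
t=3: π = [0.3592, 0.3102, 0.3306], E[r] = 1.0285, γ^t·E[r] = 0.749813, running G = 3.869396
t=4: π = [0.3592, 0.3099, 0.3310], E[r] = 1.0282, γ^t·E[r] = 0.674620, running G = 4.544016
t=5: π = [0.3592, 0.3099, 0.3310], E[r] = 1.0282, γ^t·E[r] = 0.607127, running G = 5.151143
t=6: π = [0.3592, 0.3099, 0.3310], E[r] = 1.0282, γ^t·E[r] = 0.546412, running G = 5.697554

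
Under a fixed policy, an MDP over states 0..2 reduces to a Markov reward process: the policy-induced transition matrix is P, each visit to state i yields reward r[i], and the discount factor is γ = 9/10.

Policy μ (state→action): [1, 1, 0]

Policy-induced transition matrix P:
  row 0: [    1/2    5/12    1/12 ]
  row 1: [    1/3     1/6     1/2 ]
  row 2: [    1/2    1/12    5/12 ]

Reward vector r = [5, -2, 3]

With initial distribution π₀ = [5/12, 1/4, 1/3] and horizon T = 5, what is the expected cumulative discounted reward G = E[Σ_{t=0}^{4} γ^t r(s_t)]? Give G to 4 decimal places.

G = 10.7886

t=0: π = [0.4167, 0.2500, 0.3333], E[r] = 2.5833, γ^t·E[r] = 2.583333, running G = 2.583333
t=1: π = [0.4583, 0.2431, 0.2986], E[r] = 2.7014, γ^t·E[r] = 2.431250, running G = 5.014583
t=2: π = [0.4595, 0.2564, 0.2841], E[r] = 2.6372, γ^t·E[r] = 2.136094, running G = 7.150677
t=3: π = [0.4573, 0.2579, 0.2849], E[r] = 2.6252, γ^t·E[r] = 1.913801, running G = 9.064478
t=4: π = [0.4570, 0.2572, 0.2857], E[r] = 2.6278, γ^t·E[r] = 1.724111, running G = 10.788589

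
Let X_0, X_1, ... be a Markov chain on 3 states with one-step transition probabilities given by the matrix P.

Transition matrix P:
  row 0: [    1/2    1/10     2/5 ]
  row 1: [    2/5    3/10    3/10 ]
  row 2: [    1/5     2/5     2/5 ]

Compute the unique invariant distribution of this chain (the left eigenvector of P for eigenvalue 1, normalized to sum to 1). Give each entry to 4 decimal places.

Balance equations π_j = Σ_i π_i·P[i][j]:
  π_0 = 1/2·π_0 + 2/5·π_1 + 1/5·π_2
  π_1 = 1/10·π_0 + 3/10·π_1 + 2/5·π_2
  normalize: π_0 + π_1 + π_2 = 1
Solving the linear system gives exactly π = [30/83, 22/83, 31/83].

π = [0.3614, 0.2651, 0.3735]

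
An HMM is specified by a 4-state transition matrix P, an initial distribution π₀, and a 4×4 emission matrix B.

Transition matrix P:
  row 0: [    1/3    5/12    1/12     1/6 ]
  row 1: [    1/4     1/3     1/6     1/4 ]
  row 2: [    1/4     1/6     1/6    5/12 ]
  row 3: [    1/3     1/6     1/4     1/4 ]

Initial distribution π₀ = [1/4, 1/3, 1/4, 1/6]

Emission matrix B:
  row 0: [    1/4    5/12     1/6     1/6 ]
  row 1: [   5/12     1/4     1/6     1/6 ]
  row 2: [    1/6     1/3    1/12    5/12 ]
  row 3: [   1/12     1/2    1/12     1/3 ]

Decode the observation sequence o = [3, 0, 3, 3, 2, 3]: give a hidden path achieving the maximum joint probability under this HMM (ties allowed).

path = [1, 1, 2, 3, 0, 1]

t=0: δ = [4.167e-02, 5.556e-02, 1.042e-01, 5.556e-02]  (obs o_0=3)
t=1: δ = [6.510e-03, 7.716e-03, 2.894e-03, 3.617e-03]  ψ = [2, 1, 2, 2]  (obs o_1=0)
t=2: δ = [3.617e-04, 4.521e-04, 5.358e-04, 6.430e-04]  ψ = [0, 0, 1, 1]  (obs o_2=3)
t=3: δ = [3.572e-05, 2.512e-05, 6.698e-05, 7.442e-05]  ψ = [3, 0, 3, 2]  (obs o_3=3)
t=4: δ = [4.135e-06, 2.481e-06, 1.550e-06, 2.326e-06]  ψ = [3, 0, 3, 2]  (obs o_4=2)
t=5: δ = [2.297e-07, 2.871e-07, 2.423e-07, 2.297e-07]  ψ = [0, 0, 3, 0]  (obs o_5=3)
backtrack: best end state = 1; path = [1, 1, 2, 3, 0, 1]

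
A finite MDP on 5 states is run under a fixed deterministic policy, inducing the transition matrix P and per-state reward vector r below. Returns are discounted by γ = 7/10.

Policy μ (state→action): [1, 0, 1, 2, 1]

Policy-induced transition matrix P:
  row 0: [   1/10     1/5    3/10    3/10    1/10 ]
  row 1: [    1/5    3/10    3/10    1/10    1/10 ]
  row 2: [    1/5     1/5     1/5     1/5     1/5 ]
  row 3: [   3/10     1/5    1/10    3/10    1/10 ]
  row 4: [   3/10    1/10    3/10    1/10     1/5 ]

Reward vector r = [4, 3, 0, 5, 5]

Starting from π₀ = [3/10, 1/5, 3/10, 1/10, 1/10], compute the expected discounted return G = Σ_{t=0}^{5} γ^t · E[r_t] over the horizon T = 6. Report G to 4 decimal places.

G = 8.9698

t=0: π = [0.3000, 0.2000, 0.3000, 0.1000, 0.1000], E[r] = 2.8000, γ^t·E[r] = 2.800000, running G = 2.800000
t=1: π = [0.1900, 0.2100, 0.2500, 0.2100, 0.1400], E[r] = 3.1400, γ^t·E[r] = 2.198000, running G = 4.998000
t=2: π = [0.2160, 0.2070, 0.2330, 0.2050, 0.1390], E[r] = 3.2050, γ^t·E[r] = 1.570450, running G = 6.568450
t=3: π = [0.2128, 0.2068, 0.2357, 0.2075, 0.1372], E[r] = 3.1951, γ^t·E[r] = 1.095919, running G = 7.664369
t=4: π = [0.2132, 0.2070, 0.2349, 0.2076, 0.1373], E[r] = 3.1982, γ^t·E[r] = 0.767897, running G = 8.432267
t=5: π = [0.2132, 0.2070, 0.2350, 0.2077, 0.1372], E[r] = 3.1980, γ^t·E[r] = 0.537486, running G = 8.969753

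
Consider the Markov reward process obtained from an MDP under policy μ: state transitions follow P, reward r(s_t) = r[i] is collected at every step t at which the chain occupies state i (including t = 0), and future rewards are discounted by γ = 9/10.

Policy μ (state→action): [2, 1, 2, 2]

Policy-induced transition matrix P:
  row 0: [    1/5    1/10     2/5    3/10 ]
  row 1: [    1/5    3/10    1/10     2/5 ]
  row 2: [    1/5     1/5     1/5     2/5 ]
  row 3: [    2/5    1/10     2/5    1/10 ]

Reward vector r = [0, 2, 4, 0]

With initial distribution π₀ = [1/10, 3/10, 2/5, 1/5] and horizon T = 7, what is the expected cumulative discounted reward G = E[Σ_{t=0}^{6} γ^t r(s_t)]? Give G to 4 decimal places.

G = 8.3513

t=0: π = [0.1000, 0.3000, 0.4000, 0.2000], E[r] = 2.2000, γ^t·E[r] = 2.200000, running G = 2.200000
t=1: π = [0.2400, 0.2000, 0.2300, 0.3300], E[r] = 1.3200, γ^t·E[r] = 1.188000, running G = 3.388000
t=2: π = [0.2660, 0.1630, 0.2940, 0.2770], E[r] = 1.5020, γ^t·E[r] = 1.216620, running G = 4.604620
t=3: π = [0.2554, 0.1620, 0.2923, 0.2903], E[r] = 1.4932, γ^t·E[r] = 1.088543, running G = 5.693163
t=4: π = [0.2581, 0.1616, 0.2929, 0.2874], E[r] = 1.4950, γ^t·E[r] = 0.980883, running G = 6.674045
t=5: π = [0.2575, 0.1616, 0.2929, 0.2880], E[r] = 1.4949, γ^t·E[r] = 0.882742, running G = 7.556788
t=6: π = [0.2576, 0.1616, 0.2929, 0.2879], E[r] = 1.4950, γ^t·E[r] = 0.794478, running G = 8.351266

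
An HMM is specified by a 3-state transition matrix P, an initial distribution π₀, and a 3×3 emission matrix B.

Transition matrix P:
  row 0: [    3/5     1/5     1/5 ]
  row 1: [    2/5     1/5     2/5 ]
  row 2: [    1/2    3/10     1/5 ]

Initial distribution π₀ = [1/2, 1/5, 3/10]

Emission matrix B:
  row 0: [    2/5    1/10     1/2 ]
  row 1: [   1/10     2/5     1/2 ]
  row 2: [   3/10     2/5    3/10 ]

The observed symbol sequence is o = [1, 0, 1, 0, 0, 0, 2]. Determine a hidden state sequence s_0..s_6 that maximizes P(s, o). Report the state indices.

t=0: δ = [5.000e-02, 8.000e-02, 1.200e-01]  (obs o_0=1)
t=1: δ = [2.400e-02, 3.600e-03, 9.600e-03]  ψ = [2, 2, 1]  (obs o_1=0)
t=2: δ = [1.440e-03, 1.920e-03, 1.920e-03]  ψ = [0, 0, 0]  (obs o_2=1)
t=3: δ = [3.840e-04, 5.760e-05, 2.304e-04]  ψ = [2, 2, 1]  (obs o_3=0)
t=4: δ = [9.216e-05, 7.680e-06, 2.304e-05]  ψ = [0, 0, 0]  (obs o_4=0)
t=5: δ = [2.212e-05, 1.843e-06, 5.530e-06]  ψ = [0, 0, 0]  (obs o_5=0)
t=6: δ = [6.636e-06, 2.212e-06, 1.327e-06]  ψ = [0, 0, 0]  (obs o_6=2)
backtrack: best end state = 0; path = [2, 0, 2, 0, 0, 0, 0]

path = [2, 0, 2, 0, 0, 0, 0]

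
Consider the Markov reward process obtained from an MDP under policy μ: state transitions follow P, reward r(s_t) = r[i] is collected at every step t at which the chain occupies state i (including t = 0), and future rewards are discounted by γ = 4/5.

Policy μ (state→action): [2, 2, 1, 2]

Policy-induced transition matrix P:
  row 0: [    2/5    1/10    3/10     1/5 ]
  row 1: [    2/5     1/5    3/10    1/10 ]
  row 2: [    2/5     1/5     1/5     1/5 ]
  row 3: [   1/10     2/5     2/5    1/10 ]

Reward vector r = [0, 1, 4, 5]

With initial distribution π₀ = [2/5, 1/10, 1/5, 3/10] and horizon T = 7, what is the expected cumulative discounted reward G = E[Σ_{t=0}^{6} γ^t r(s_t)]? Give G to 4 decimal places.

t=0: π = [0.4000, 0.1000, 0.2000, 0.3000], E[r] = 2.4000, γ^t·E[r] = 2.400000, running G = 2.400000
t=1: π = [0.3100, 0.2200, 0.3100, 0.1600], E[r] = 2.2600, γ^t·E[r] = 1.808000, running G = 4.208000
t=2: π = [0.3520, 0.2010, 0.2850, 0.1620], E[r] = 2.1510, γ^t·E[r] = 1.376640, running G = 5.584640
t=3: π = [0.3514, 0.1972, 0.2877, 0.1637], E[r] = 2.1665, γ^t·E[r] = 1.109248, running G = 6.693888
t=4: π = [0.3509, 0.1976, 0.2876, 0.1639], E[r] = 2.1676, γ^t·E[r] = 0.887828, running G = 7.581716
t=5: π = [0.3508, 0.1977, 0.2876, 0.1638], E[r] = 2.1675, γ^t·E[r] = 0.710234, running G = 8.291950
t=6: π = [0.3508, 0.1977, 0.2876, 0.1638], E[r] = 2.1674, γ^t·E[r] = 0.568172, running G = 8.860122

G = 8.8601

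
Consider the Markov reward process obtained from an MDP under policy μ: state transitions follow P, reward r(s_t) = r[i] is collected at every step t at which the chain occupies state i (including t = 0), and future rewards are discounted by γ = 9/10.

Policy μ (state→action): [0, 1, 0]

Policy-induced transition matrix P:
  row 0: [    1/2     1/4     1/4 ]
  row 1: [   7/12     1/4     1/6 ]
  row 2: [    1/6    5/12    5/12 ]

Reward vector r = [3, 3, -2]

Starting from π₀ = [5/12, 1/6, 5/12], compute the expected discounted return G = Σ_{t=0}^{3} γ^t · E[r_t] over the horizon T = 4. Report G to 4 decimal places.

G = 4.7612

t=0: π = [0.4167, 0.1667, 0.4167], E[r] = 0.9167, γ^t·E[r] = 0.916667, running G = 0.916667
t=1: π = [0.3750, 0.3194, 0.3056], E[r] = 1.4722, γ^t·E[r] = 1.325000, running G = 2.241667
t=2: π = [0.4248, 0.3009, 0.2743], E[r] = 1.6285, γ^t·E[r] = 1.319063, running G = 3.560729
t=3: π = [0.4336, 0.2957, 0.2706], E[r] = 1.6468, γ^t·E[r] = 1.200516, running G = 4.761245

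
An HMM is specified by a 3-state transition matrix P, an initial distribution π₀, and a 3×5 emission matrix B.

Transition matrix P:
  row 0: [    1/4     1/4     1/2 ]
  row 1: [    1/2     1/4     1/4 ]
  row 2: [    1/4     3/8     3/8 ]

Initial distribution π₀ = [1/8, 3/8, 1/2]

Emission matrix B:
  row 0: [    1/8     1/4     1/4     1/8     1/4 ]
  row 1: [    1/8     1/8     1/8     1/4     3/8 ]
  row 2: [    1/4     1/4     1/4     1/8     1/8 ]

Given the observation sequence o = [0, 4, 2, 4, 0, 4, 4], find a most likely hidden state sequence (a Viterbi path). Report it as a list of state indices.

t=0: δ = [1.562e-02, 4.688e-02, 1.250e-01]  (obs o_0=0)
t=1: δ = [7.812e-03, 1.758e-02, 5.859e-03]  ψ = [2, 2, 2]  (obs o_1=4)
t=2: δ = [2.197e-03, 5.493e-04, 1.099e-03]  ψ = [1, 1, 1]  (obs o_2=2)
t=3: δ = [1.373e-04, 2.060e-04, 1.373e-04]  ψ = [0, 0, 0]  (obs o_3=4)
t=4: δ = [1.287e-05, 6.437e-06, 1.717e-05]  ψ = [1, 1, 0]  (obs o_4=0)
t=5: δ = [1.073e-06, 2.414e-06, 8.047e-07]  ψ = [2, 2, 0]  (obs o_5=4)
t=6: δ = [3.017e-07, 2.263e-07, 7.544e-08]  ψ = [1, 1, 1]  (obs o_6=4)
backtrack: best end state = 0; path = [2, 1, 0, 0, 2, 1, 0]

path = [2, 1, 0, 0, 2, 1, 0]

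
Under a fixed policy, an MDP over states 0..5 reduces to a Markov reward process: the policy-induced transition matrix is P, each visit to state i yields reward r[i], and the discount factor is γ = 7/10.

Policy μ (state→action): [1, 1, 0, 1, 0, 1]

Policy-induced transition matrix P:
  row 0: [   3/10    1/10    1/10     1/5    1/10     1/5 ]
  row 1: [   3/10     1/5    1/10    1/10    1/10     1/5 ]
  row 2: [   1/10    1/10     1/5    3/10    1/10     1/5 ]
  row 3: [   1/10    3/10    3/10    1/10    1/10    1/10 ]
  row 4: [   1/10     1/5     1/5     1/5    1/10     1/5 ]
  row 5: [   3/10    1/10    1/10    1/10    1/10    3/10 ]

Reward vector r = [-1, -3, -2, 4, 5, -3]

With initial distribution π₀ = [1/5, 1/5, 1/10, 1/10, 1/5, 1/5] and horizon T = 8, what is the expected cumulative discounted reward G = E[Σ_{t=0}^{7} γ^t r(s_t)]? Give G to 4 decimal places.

G = -1.2192

t=0: π = [0.2000, 0.2000, 0.1000, 0.1000, 0.2000, 0.2000], E[r] = -0.2000, γ^t·E[r] = -0.200000, running G = -0.200000
t=1: π = [0.2200, 0.1600, 0.1500, 0.1600, 0.1000, 0.2100], E[r] = -0.4900, γ^t·E[r] = -0.343000, running G = -0.543000
t=2: π = [0.2180, 0.1580, 0.1570, 0.1620, 0.1000, 0.2050], E[r] = -0.4730, γ^t·E[r] = -0.231770, running G = -0.774770
t=3: π = [0.2162, 0.1582, 0.1581, 0.1632, 0.1000, 0.2043], E[r] = -0.4671, γ^t·E[r] = -0.160215, running G = -0.934985
t=4: π = [0.2157, 0.1585, 0.1585, 0.1632, 0.1000, 0.2041], E[r] = -0.4674, γ^t·E[r] = -0.112220, running G = -1.047206
t=5: π = [0.2157, 0.1585, 0.1585, 0.1633, 0.1000, 0.2041], E[r] = -0.4673, γ^t·E[r] = -0.078545, running G = -1.125751
t=6: π = [0.2156, 0.1585, 0.1585, 0.1633, 0.1000, 0.2041], E[r] = -0.4673, γ^t·E[r] = -0.054983, running G = -1.180734
t=7: π = [0.2156, 0.1585, 0.1585, 0.1633, 0.1000, 0.2041], E[r] = -0.4673, γ^t·E[r] = -0.038488, running G = -1.219222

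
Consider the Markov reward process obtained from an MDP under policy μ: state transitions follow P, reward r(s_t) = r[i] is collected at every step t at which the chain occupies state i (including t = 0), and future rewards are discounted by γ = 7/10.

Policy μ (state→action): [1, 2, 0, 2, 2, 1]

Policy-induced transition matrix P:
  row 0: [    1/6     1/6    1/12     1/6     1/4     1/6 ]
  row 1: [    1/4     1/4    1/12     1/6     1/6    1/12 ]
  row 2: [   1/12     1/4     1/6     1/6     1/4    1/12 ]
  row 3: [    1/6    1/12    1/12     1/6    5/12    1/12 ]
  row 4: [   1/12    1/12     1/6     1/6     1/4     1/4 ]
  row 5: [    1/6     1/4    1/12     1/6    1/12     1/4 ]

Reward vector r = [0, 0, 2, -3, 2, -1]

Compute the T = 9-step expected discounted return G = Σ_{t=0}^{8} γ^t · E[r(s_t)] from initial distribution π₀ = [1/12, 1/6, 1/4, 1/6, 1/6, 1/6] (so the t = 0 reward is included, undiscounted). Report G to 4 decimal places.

G = 0.2674

t=0: π = [0.0833, 0.1667, 0.2500, 0.1667, 0.1667, 0.1667], E[r] = 0.1667, γ^t·E[r] = 0.166667, running G = 0.166667
t=1: π = [0.1458, 0.1875, 0.1181, 0.1667, 0.2361, 0.1458], E[r] = 0.0625, γ^t·E[r] = 0.043750, running G = 0.210417
t=2: π = [0.1528, 0.1707, 0.1128, 0.1667, 0.2378, 0.1591], E[r] = 0.0422, γ^t·E[r] = 0.020700, running G = 0.231117
t=3: π = [0.1517, 0.1698, 0.1126, 0.1667, 0.2370, 0.1622], E[r] = 0.0369, γ^t·E[r] = 0.012671, running G = 0.243788
t=4: π = [0.1517, 0.1701, 0.1125, 0.1667, 0.2366, 0.1625], E[r] = 0.0356, γ^t·E[r] = 0.008544, running G = 0.252332
t=5: π = [0.1518, 0.1702, 0.1124, 0.1667, 0.2365, 0.1625], E[r] = 0.0354, γ^t·E[r] = 0.005948, running G = 0.258279
t=6: π = [0.1518, 0.1702, 0.1124, 0.1667, 0.2365, 0.1625], E[r] = 0.0354, γ^t·E[r] = 0.004162, running G = 0.262441
t=7: π = [0.1518, 0.1702, 0.1124, 0.1667, 0.2365, 0.1625], E[r] = 0.0354, γ^t·E[r] = 0.002913, running G = 0.265355
t=8: π = [0.1518, 0.1702, 0.1124, 0.1667, 0.2365, 0.1625], E[r] = 0.0354, γ^t·E[r] = 0.002039, running G = 0.267394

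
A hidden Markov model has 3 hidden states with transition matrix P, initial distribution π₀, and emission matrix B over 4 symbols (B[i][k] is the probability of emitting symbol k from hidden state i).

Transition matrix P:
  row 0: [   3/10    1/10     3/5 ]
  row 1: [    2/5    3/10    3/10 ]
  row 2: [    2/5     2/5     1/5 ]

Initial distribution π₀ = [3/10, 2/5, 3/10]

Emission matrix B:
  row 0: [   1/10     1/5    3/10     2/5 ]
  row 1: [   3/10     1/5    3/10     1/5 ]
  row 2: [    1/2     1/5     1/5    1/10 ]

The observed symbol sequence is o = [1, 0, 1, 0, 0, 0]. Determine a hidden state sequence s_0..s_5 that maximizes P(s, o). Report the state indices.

t=0: δ = [6.000e-02, 8.000e-02, 6.000e-02]  (obs o_0=1)
t=1: δ = [3.200e-03, 7.200e-03, 1.800e-02]  ψ = [1, 1, 0]  (obs o_1=0)
t=2: δ = [1.440e-03, 1.440e-03, 7.200e-04]  ψ = [2, 2, 2]  (obs o_2=1)
t=3: δ = [5.760e-05, 1.296e-04, 4.320e-04]  ψ = [1, 1, 0]  (obs o_3=0)
t=4: δ = [1.728e-05, 5.184e-05, 4.320e-05]  ψ = [2, 2, 2]  (obs o_4=0)
t=5: δ = [2.074e-06, 5.184e-06, 7.776e-06]  ψ = [1, 2, 1]  (obs o_5=0)
backtrack: best end state = 2; path = [0, 2, 0, 2, 1, 2]

path = [0, 2, 0, 2, 1, 2]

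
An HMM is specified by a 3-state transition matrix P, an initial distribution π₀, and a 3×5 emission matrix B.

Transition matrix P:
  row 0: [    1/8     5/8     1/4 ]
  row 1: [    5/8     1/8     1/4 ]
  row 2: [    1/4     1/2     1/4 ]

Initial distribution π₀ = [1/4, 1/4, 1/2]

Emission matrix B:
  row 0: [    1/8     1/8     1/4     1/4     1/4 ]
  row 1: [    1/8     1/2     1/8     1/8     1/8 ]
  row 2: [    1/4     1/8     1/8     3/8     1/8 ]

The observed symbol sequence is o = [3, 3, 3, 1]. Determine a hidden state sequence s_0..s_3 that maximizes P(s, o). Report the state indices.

t=0: δ = [6.250e-02, 3.125e-02, 1.875e-01]  (obs o_0=3)
t=1: δ = [1.172e-02, 1.172e-02, 1.758e-02]  ψ = [2, 2, 2]  (obs o_1=3)
t=2: δ = [1.831e-03, 1.099e-03, 1.648e-03]  ψ = [1, 2, 2]  (obs o_2=3)
t=3: δ = [8.583e-05, 5.722e-04, 5.722e-05]  ψ = [1, 0, 0]  (obs o_3=1)
backtrack: best end state = 1; path = [2, 1, 0, 1]

path = [2, 1, 0, 1]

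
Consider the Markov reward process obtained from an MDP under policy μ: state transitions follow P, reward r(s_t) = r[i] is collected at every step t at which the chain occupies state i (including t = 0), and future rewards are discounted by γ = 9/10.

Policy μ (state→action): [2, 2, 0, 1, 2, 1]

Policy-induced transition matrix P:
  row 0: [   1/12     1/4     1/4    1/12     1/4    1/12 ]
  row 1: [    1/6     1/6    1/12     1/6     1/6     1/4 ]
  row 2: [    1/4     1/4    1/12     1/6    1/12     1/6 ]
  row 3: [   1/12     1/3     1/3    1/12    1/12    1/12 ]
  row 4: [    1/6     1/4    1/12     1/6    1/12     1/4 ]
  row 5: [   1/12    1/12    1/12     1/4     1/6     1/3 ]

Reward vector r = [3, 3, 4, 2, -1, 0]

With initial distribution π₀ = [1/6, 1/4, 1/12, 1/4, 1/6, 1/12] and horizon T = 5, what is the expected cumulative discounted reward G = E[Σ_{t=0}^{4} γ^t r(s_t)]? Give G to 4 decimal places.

G = 7.6233

t=0: π = [0.1667, 0.2500, 0.0833, 0.2500, 0.1667, 0.0833], E[r] = 1.9167, γ^t·E[r] = 1.916667, running G = 1.916667
t=1: π = [0.1319, 0.2361, 0.1736, 0.1389, 0.1389, 0.1806], E[r] = 1.9375, γ^t·E[r] = 1.743750, running G = 3.660417
t=2: π = [0.1435, 0.2118, 0.1400, 0.1591, 0.1400, 0.2054], E[r] = 1.8044, γ^t·E[r] = 1.461563, running G = 5.121979
t=3: π = [0.1360, 0.2114, 0.1470, 0.1586, 0.1420, 0.2050], E[r] = 1.8054, γ^t·E[r] = 1.316109, running G = 6.438089
t=4: π = [0.1373, 0.2114, 0.1456, 0.1592, 0.1407, 0.2057], E[r] = 1.8064, γ^t·E[r] = 1.185202, running G = 7.623291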